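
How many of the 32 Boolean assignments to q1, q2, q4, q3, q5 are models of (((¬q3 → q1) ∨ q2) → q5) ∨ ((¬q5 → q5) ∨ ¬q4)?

25

Initial set: {T ((((¬q3 → q1) ∨ q2) → q5) ∨ ((¬q5 → q5) ∨ ¬q4))}.
T ((((¬q3 → q1) ∨ q2) → q5) ∨ ((¬q5 → q5) ∨ ¬q4)): β-rule — branch into T (((¬q3 → q1) ∨ q2) → q5)  //  T ((¬q5 → q5) ∨ ¬q4).
  branch 1 (add T (((¬q3 → q1) ∨ q2) → q5)):
    T (((¬q3 → q1) ∨ q2) → q5): β-rule — branch into F ((¬q3 → q1) ∨ q2)  //  T q5.
      branch 1.1 (add F ((¬q3 → q1) ∨ q2)):
        F ((¬q3 → q1) ∨ q2): α-rule — add F (¬q3 → q1), F q2.
        F (¬q3 → q1): α-rule — add T ¬q3, F q1.
        ○ open, literals {q1=F, q2=F, q3=F}.
      branch 1.2 (add T q5):
        ○ open, literals {q5=T}.
  branch 2 (add T ((¬q5 → q5) ∨ ¬q4)):
    T ((¬q5 → q5) ∨ ¬q4): β-rule — branch into T (¬q5 → q5)  //  T ¬q4.
      branch 2.1 (add T (¬q5 → q5)):
        T (¬q5 → q5): β-rule — branch into F ¬q5  //  T q5.
          branch 2.1.1 (add F ¬q5):
            ○ open, literals {q5=T}.
          branch 2.1.2 (add T q5):
            ○ open, literals {q5=T}.
      branch 2.2 (add T ¬q4):
        ○ open, literals {q4=F}.
0 branches closed, 5 open.
Each open branch fixes some atoms; the unmentioned ones are free. Counting distinct full assignments: branch {q1=F, q2=F, q3=F} (q4, q5) contributes 4 new; branch {q5=T} (q1, q2, q4, q3) contributes 14 new; branch {q5=T} (q1, q2, q4, q3) contributes 0 new; branch {q5=T} (q1, q2, q4, q3) contributes 0 new; branch {q4=F} (q1, q2, q3, q5) contributes 7 new. Total: 25.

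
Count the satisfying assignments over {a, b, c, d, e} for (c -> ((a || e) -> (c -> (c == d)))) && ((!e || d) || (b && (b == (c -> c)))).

24

Initial set: {((c -> ((a || e) -> (c -> (c == d)))) && ((!e || d) || (b && (b == (c -> c)))))}.
((c -> ((a || e) -> (c -> (c == d)))) && ((!e || d) || (b && (b == (c -> c))))): α-rule — add (c -> ((a || e) -> (c -> (c == d)))), ((!e || d) || (b && (b == (c -> c)))).
(c -> ((a || e) -> (c -> (c == d)))): β-rule — branch into !c  //  ((a || e) -> (c -> (c == d))).
  branch 1 (add !c):
    ((!e || d) || (b && (b == (c -> c)))): β-rule — branch into (!e || d)  //  (b && (b == (c -> c))).
      branch 1.1 (add (!e || d)):
        (!e || d): β-rule — branch into !e  //  d.
          branch 1.1.1 (add !e):
            ○ open, literals {c=0, e=0}.
          branch 1.1.2 (add d):
            ○ open, literals {c=0, d=1}.
      branch 1.2 (add (b && (b == (c -> c)))):
        (b && (b == (c -> c))): α-rule — add b, (b == (c -> c)).
        (b == (c -> c)): β-rule — branch into b, (c -> c)  //  !b, !(c -> c).
          branch 1.2.1 (add b, (c -> c)):
            (c -> c): β-rule — branch into !c  //  c.
              branch 1.2.1.1 (add !c):
                ○ open, literals {b=1, c=0}.
              branch 1.2.1.2 (add c):
                × closes — contains both c and !c.
          branch 1.2.2 (add !b, !(c -> c)):
            × closes — contains both b and !b.
  branch 2 (add ((a || e) -> (c -> (c == d)))):
    ((!e || d) || (b && (b == (c -> c)))): β-rule — branch into (!e || d)  //  (b && (b == (c -> c))).
      branch 2.1 (add (!e || d)):
        ((a || e) -> (c -> (c == d))): β-rule — branch into !(a || e)  //  (c -> (c == d)).
          branch 2.1.1 (add !(a || e)):
            !(a || e): α-rule — add !a, !e.
            (!e || d): β-rule — branch into !e  //  d.
              branch 2.1.1.1 (add !e):
                ○ open, literals {a=0, e=0}.
              branch 2.1.1.2 (add d):
                ○ open, literals {a=0, d=1, e=0}.
          branch 2.1.2 (add (c -> (c == d))):
            (!e || d): β-rule — branch into !e  //  d.
              branch 2.1.2.1 (add !e):
                (c -> (c == d)): β-rule — branch into !c  //  (c == d).
                  branch 2.1.2.1.1 (add !c):
                    ○ open, literals {c=0, e=0}.
                  branch 2.1.2.1.2 (add (c == d)):
                    (c == d): β-rule — branch into c, d  //  !c, !d.
                      branch 2.1.2.1.2.1 (add c, d):
                        ○ open, literals {c=1, d=1, e=0}.
                      branch 2.1.2.1.2.2 (add !c, !d):
                        ○ open, literals {c=0, d=0, e=0}.
              branch 2.1.2.2 (add d):
                (c -> (c == d)): β-rule — branch into !c  //  (c == d).
                  branch 2.1.2.2.1 (add !c):
                    ○ open, literals {c=0, d=1}.
                  branch 2.1.2.2.2 (add (c == d)):
                    (c == d): β-rule — branch into c, d  //  !c, !d.
                      branch 2.1.2.2.2.1 (add c, d):
                        ○ open, literals {c=1, d=1}.
                      branch 2.1.2.2.2.2 (add !c, !d):
                        × closes — contains both d and !d.
      branch 2.2 (add (b && (b == (c -> c)))):
        (b && (b == (c -> c))): α-rule — add b, (b == (c -> c)).
        ((a || e) -> (c -> (c == d))): β-rule — branch into !(a || e)  //  (c -> (c == d)).
          branch 2.2.1 (add !(a || e)):
            !(a || e): α-rule — add !a, !e.
            (b == (c -> c)): β-rule — branch into b, (c -> c)  //  !b, !(c -> c).
              branch 2.2.1.1 (add b, (c -> c)):
                (c -> c): β-rule — branch into !c  //  c.
                  branch 2.2.1.1.1 (add !c):
                    ○ open, literals {a=0, b=1, c=0, e=0}.
                  branch 2.2.1.1.2 (add c):
                    ○ open, literals {a=0, b=1, c=1, e=0}.
              branch 2.2.1.2 (add !b, !(c -> c)):
                × closes — contains both b and !b.
          branch 2.2.2 (add (c -> (c == d))):
            (b == (c -> c)): β-rule — branch into b, (c -> c)  //  !b, !(c -> c).
              branch 2.2.2.1 (add b, (c -> c)):
                (c -> (c == d)): β-rule — branch into !c  //  (c == d).
                  branch 2.2.2.1.1 (add !c):
                    (c -> c): β-rule — branch into !c  //  c.
                      branch 2.2.2.1.1.1 (add !c):
                        ○ open, literals {b=1, c=0}.
                      branch 2.2.2.1.1.2 (add c):
                        × closes — contains both c and !c.
                  branch 2.2.2.1.2 (add (c == d)):
                    (c -> c): β-rule — branch into !c  //  c.
                      branch 2.2.2.1.2.1 (add !c):
                        (c == d): β-rule — branch into c, d  //  !c, !d.
                          branch 2.2.2.1.2.1.1 (add c, d):
                            × closes — contains both c and !c.
                          branch 2.2.2.1.2.1.2 (add !c, !d):
                            ○ open, literals {b=1, c=0, d=0}.
                      branch 2.2.2.1.2.2 (add c):
                        (c == d): β-rule — branch into c, d  //  !c, !d.
                          branch 2.2.2.1.2.2.1 (add c, d):
                            ○ open, literals {b=1, c=1, d=1}.
                          branch 2.2.2.1.2.2.2 (add !c, !d):
                            × closes — contains both c and !c.
              branch 2.2.2.2 (add !b, !(c -> c)):
                × closes — contains both b and !b.
8 branches closed, 15 open.
Each open branch fixes some atoms; the unmentioned ones are free. Counting distinct full assignments: branch {c=0, e=0} (a, b, d) contributes 8 new; branch {c=0, d=1} (a, b, e) contributes 4 new; branch {b=1, c=0} (a, d, e) contributes 2 new; branch {a=0, e=0} (b, c, d) contributes 4 new; branch {a=0, d=1, e=0} (b, c) contributes 0 new; branch {c=0, e=0} (a, b, d) contributes 0 new; branch {c=1, d=1, e=0} (a, b) contributes 2 new; branch {c=0, d=0, e=0} (a, b) contributes 0 new; branch {c=0, d=1} (a, b, e) contributes 0 new; branch {c=1, d=1} (a, b, e) contributes 4 new; branch {a=0, b=1, c=0, e=0} (d) contributes 0 new; branch {a=0, b=1, c=1, e=0} (d) contributes 0 new; branch {b=1, c=0} (a, d, e) contributes 0 new; branch {b=1, c=0, d=0} (a, e) contributes 0 new; branch {b=1, c=1, d=1} (a, e) contributes 0 new. Total: 24.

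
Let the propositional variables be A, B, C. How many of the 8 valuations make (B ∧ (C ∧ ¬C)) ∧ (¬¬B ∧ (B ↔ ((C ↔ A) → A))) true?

Initial set: {((B ∧ (C ∧ ¬C)) ∧ (¬¬B ∧ (B ↔ ((C ↔ A) → A))))}.
((B ∧ (C ∧ ¬C)) ∧ (¬¬B ∧ (B ↔ ((C ↔ A) → A)))): α-rule — add (B ∧ (C ∧ ¬C)), (¬¬B ∧ (B ↔ ((C ↔ A) → A))).
(B ∧ (C ∧ ¬C)): α-rule — add B, (C ∧ ¬C).
(¬¬B ∧ (B ↔ ((C ↔ A) → A))): α-rule — add ¬¬B, (B ↔ ((C ↔ A) → A)).
(C ∧ ¬C): α-rule — add C, ¬C.
× closes — contains both C and ¬C.
All 1 branch closes.
No open branches: the formula has 0 satisfying assignments.

0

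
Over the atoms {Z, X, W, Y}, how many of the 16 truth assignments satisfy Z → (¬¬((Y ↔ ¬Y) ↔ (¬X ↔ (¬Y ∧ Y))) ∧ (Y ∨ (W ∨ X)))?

Initial set: {T (Z → (¬¬((Y ↔ ¬Y) ↔ (¬X ↔ (¬Y ∧ Y))) ∧ (Y ∨ (W ∨ X))))}.
T (Z → (¬¬((Y ↔ ¬Y) ↔ (¬X ↔ (¬Y ∧ Y))) ∧ (Y ∨ (W ∨ X)))): β-rule — branch into F Z  //  T (¬¬((Y ↔ ¬Y) ↔ (¬X ↔ (¬Y ∧ Y))) ∧ (Y ∨ (W ∨ X))).
  branch 1 (add F Z):
    ○ open, literals {Z=0}.
  branch 2 (add T (¬¬((Y ↔ ¬Y) ↔ (¬X ↔ (¬Y ∧ Y))) ∧ (Y ∨ (W ∨ X)))):
    T (¬¬((Y ↔ ¬Y) ↔ (¬X ↔ (¬Y ∧ Y))) ∧ (Y ∨ (W ∨ X))): α-rule — add T ¬¬((Y ↔ ¬Y) ↔ (¬X ↔ (¬Y ∧ Y))), T (Y ∨ (W ∨ X)).
    T ¬¬((Y ↔ ¬Y) ↔ (¬X ↔ (¬Y ∧ Y))): drop double negation, giving T ((Y ↔ ¬Y) ↔ (¬X ↔ (¬Y ∧ Y))).
    T (Y ∨ (W ∨ X)): β-rule — branch into T Y  //  T (W ∨ X).
      branch 2.1 (add T Y):
        T ((Y ↔ ¬Y) ↔ (¬X ↔ (¬Y ∧ Y))): β-rule — branch into T (Y ↔ ¬Y), T (¬X ↔ (¬Y ∧ Y))  //  F (Y ↔ ¬Y), F (¬X ↔ (¬Y ∧ Y)).
          branch 2.1.1 (add T (Y ↔ ¬Y), T (¬X ↔ (¬Y ∧ Y))):
            T (Y ↔ ¬Y): β-rule — branch into T Y, T ¬Y  //  F Y, F ¬Y.
              branch 2.1.1.1 (add T Y, T ¬Y):
                × closes — contains both Y and ¬Y.
              branch 2.1.1.2 (add F Y, F ¬Y):
                × closes — contains both Y and ¬Y.
          branch 2.1.2 (add F (Y ↔ ¬Y), F (¬X ↔ (¬Y ∧ Y))):
            F (Y ↔ ¬Y): β-rule — branch into T Y, F ¬Y  //  F Y, T ¬Y.
              branch 2.1.2.1 (add T Y, F ¬Y):
                F (¬X ↔ (¬Y ∧ Y)): β-rule — branch into T ¬X, F (¬Y ∧ Y)  //  F ¬X, T (¬Y ∧ Y).
                  branch 2.1.2.1.1 (add T ¬X, F (¬Y ∧ Y)):
                    F (¬Y ∧ Y): β-rule — branch into F ¬Y  //  F Y.
                      branch 2.1.2.1.1.1 (add F ¬Y):
                        ○ open, literals {X=0, Y=1}.
                      branch 2.1.2.1.1.2 (add F Y):
                        × closes — contains both Y and ¬Y.
                  branch 2.1.2.1.2 (add F ¬X, T (¬Y ∧ Y)):
                    T (¬Y ∧ Y): α-rule — add T ¬Y, T Y.
                    × closes — contains both Y and ¬Y.
              branch 2.1.2.2 (add F Y, T ¬Y):
                × closes — contains both Y and ¬Y.
      branch 2.2 (add T (W ∨ X)):
        T ((Y ↔ ¬Y) ↔ (¬X ↔ (¬Y ∧ Y))): β-rule — branch into T (Y ↔ ¬Y), T (¬X ↔ (¬Y ∧ Y))  //  F (Y ↔ ¬Y), F (¬X ↔ (¬Y ∧ Y)).
          branch 2.2.1 (add T (Y ↔ ¬Y), T (¬X ↔ (¬Y ∧ Y))):
            T (W ∨ X): β-rule — branch into T W  //  T X.
              branch 2.2.1.1 (add T W):
                T (Y ↔ ¬Y): β-rule — branch into T Y, T ¬Y  //  F Y, F ¬Y.
                  branch 2.2.1.1.1 (add T Y, T ¬Y):
                    × closes — contains both Y and ¬Y.
                  branch 2.2.1.1.2 (add F Y, F ¬Y):
                    × closes — contains both Y and ¬Y.
              branch 2.2.1.2 (add T X):
                T (Y ↔ ¬Y): β-rule — branch into T Y, T ¬Y  //  F Y, F ¬Y.
                  branch 2.2.1.2.1 (add T Y, T ¬Y):
                    × closes — contains both Y and ¬Y.
                  branch 2.2.1.2.2 (add F Y, F ¬Y):
                    × closes — contains both Y and ¬Y.
          branch 2.2.2 (add F (Y ↔ ¬Y), F (¬X ↔ (¬Y ∧ Y))):
            T (W ∨ X): β-rule — branch into T W  //  T X.
              branch 2.2.2.1 (add T W):
                F (Y ↔ ¬Y): β-rule — branch into T Y, F ¬Y  //  F Y, T ¬Y.
                  branch 2.2.2.1.1 (add T Y, F ¬Y):
                    F (¬X ↔ (¬Y ∧ Y)): β-rule — branch into T ¬X, F (¬Y ∧ Y)  //  F ¬X, T (¬Y ∧ Y).
                      branch 2.2.2.1.1.1 (add T ¬X, F (¬Y ∧ Y)):
                        F (¬Y ∧ Y): β-rule — branch into F ¬Y  //  F Y.
                          branch 2.2.2.1.1.1.1 (add F ¬Y):
                            ○ open, literals {W=1, X=0, Y=1}.
                          branch 2.2.2.1.1.1.2 (add F Y):
                            × closes — contains both Y and ¬Y.
                      branch 2.2.2.1.1.2 (add F ¬X, T (¬Y ∧ Y)):
                        T (¬Y ∧ Y): α-rule — add T ¬Y, T Y.
                        × closes — contains both Y and ¬Y.
                  branch 2.2.2.1.2 (add F Y, T ¬Y):
                    F (¬X ↔ (¬Y ∧ Y)): β-rule — branch into T ¬X, F (¬Y ∧ Y)  //  F ¬X, T (¬Y ∧ Y).
                      branch 2.2.2.1.2.1 (add T ¬X, F (¬Y ∧ Y)):
                        F (¬Y ∧ Y): β-rule — branch into F ¬Y  //  F Y.
                          branch 2.2.2.1.2.1.1 (add F ¬Y):
                            × closes — contains both Y and ¬Y.
                          branch 2.2.2.1.2.1.2 (add F Y):
                            ○ open, literals {W=1, X=0, Y=0}.
                      branch 2.2.2.1.2.2 (add F ¬X, T (¬Y ∧ Y)):
                        T (¬Y ∧ Y): α-rule — add T ¬Y, T Y.
                        × closes — contains both Y and ¬Y.
              branch 2.2.2.2 (add T X):
                F (Y ↔ ¬Y): β-rule — branch into T Y, F ¬Y  //  F Y, T ¬Y.
                  branch 2.2.2.2.1 (add T Y, F ¬Y):
                    F (¬X ↔ (¬Y ∧ Y)): β-rule — branch into T ¬X, F (¬Y ∧ Y)  //  F ¬X, T (¬Y ∧ Y).
                      branch 2.2.2.2.1.1 (add T ¬X, F (¬Y ∧ Y)):
                        × closes — contains both X and ¬X.
                      branch 2.2.2.2.1.2 (add F ¬X, T (¬Y ∧ Y)):
                        T (¬Y ∧ Y): α-rule — add T ¬Y, T Y.
                        × closes — contains both Y and ¬Y.
                  branch 2.2.2.2.2 (add F Y, T ¬Y):
                    F (¬X ↔ (¬Y ∧ Y)): β-rule — branch into T ¬X, F (¬Y ∧ Y)  //  F ¬X, T (¬Y ∧ Y).
                      branch 2.2.2.2.2.1 (add T ¬X, F (¬Y ∧ Y)):
                        × closes — contains both X and ¬X.
                      branch 2.2.2.2.2.2 (add F ¬X, T (¬Y ∧ Y)):
                        T (¬Y ∧ Y): α-rule — add T ¬Y, T Y.
                        × closes — contains both Y and ¬Y.
17 branches closed, 4 open.
Each open branch fixes some atoms; the unmentioned ones are free. Counting distinct full assignments: branch {Z=0} (X, W, Y) contributes 8 new; branch {X=0, Y=1} (Z, W) contributes 2 new; branch {W=1, X=0, Y=1} (Z) contributes 0 new; branch {W=1, X=0, Y=0} (Z) contributes 1 new. Total: 11.

11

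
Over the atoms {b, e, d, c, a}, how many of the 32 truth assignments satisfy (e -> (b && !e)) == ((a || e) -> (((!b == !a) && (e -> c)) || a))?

22

Initial set: {((e -> (b && !e)) == ((a || e) -> (((!b == !a) && (e -> c)) || a)))}.
((e -> (b && !e)) == ((a || e) -> (((!b == !a) && (e -> c)) || a))): β-rule — branch into (e -> (b && !e)), ((a || e) -> (((!b == !a) && (e -> c)) || a))  //  !(e -> (b && !e)), !((a || e) -> (((!b == !a) && (e -> c)) || a)).
  branch 1 (add (e -> (b && !e)), ((a || e) -> (((!b == !a) && (e -> c)) || a))):
    (e -> (b && !e)): β-rule — branch into !e  //  (b && !e).
      branch 1.1 (add !e):
        ((a || e) -> (((!b == !a) && (e -> c)) || a)): β-rule — branch into !(a || e)  //  (((!b == !a) && (e -> c)) || a).
          branch 1.1.1 (add !(a || e)):
            !(a || e): α-rule — add !a, !e.
            ○ open, literals {a=F, e=F}.
          branch 1.1.2 (add (((!b == !a) && (e -> c)) || a)):
            (((!b == !a) && (e -> c)) || a): β-rule — branch into ((!b == !a) && (e -> c))  //  a.
              branch 1.1.2.1 (add ((!b == !a) && (e -> c))):
                ((!b == !a) && (e -> c)): α-rule — add (!b == !a), (e -> c).
                (!b == !a): β-rule — branch into !b, !a  //  !!b, !!a.
                  branch 1.1.2.1.1 (add !b, !a):
                    (e -> c): β-rule — branch into !e  //  c.
                      branch 1.1.2.1.1.1 (add !e):
                        ○ open, literals {a=F, b=F, e=F}.
                      branch 1.1.2.1.1.2 (add c):
                        ○ open, literals {a=F, b=F, c=T, e=F}.
                  branch 1.1.2.1.2 (add !!b, !!a):
                    (e -> c): β-rule — branch into !e  //  c.
                      branch 1.1.2.1.2.1 (add !e):
                        ○ open, literals {a=T, b=T, e=F}.
                      branch 1.1.2.1.2.2 (add c):
                        ○ open, literals {a=T, b=T, c=T, e=F}.
              branch 1.1.2.2 (add a):
                ○ open, literals {a=T, e=F}.
      branch 1.2 (add (b && !e)):
        (b && !e): α-rule — add b, !e.
        ((a || e) -> (((!b == !a) && (e -> c)) || a)): β-rule — branch into !(a || e)  //  (((!b == !a) && (e -> c)) || a).
          branch 1.2.1 (add !(a || e)):
            !(a || e): α-rule — add !a, !e.
            ○ open, literals {a=F, b=T, e=F}.
          branch 1.2.2 (add (((!b == !a) && (e -> c)) || a)):
            (((!b == !a) && (e -> c)) || a): β-rule — branch into ((!b == !a) && (e -> c))  //  a.
              branch 1.2.2.1 (add ((!b == !a) && (e -> c))):
                ((!b == !a) && (e -> c)): α-rule — add (!b == !a), (e -> c).
                (!b == !a): β-rule — branch into !b, !a  //  !!b, !!a.
                  branch 1.2.2.1.1 (add !b, !a):
                    × closes — contains both b and !b.
                  branch 1.2.2.1.2 (add !!b, !!a):
                    (e -> c): β-rule — branch into !e  //  c.
                      branch 1.2.2.1.2.1 (add !e):
                        ○ open, literals {a=T, b=T, e=F}.
                      branch 1.2.2.1.2.2 (add c):
                        ○ open, literals {a=T, b=T, c=T, e=F}.
              branch 1.2.2.2 (add a):
                ○ open, literals {a=T, b=T, e=F}.
  branch 2 (add !(e -> (b && !e)), !((a || e) -> (((!b == !a) && (e -> c)) || a))):
    !(e -> (b && !e)): α-rule — add e, !(b && !e).
    !((a || e) -> (((!b == !a) && (e -> c)) || a)): α-rule — add (a || e), !(((!b == !a) && (e -> c)) || a).
    !(((!b == !a) && (e -> c)) || a): α-rule — add !((!b == !a) && (e -> c)), !a.
    !(b && !e): β-rule — branch into !b  //  !!e.
      branch 2.1 (add !b):
        (a || e): β-rule — branch into a  //  e.
          branch 2.1.1 (add a):
            × closes — contains both a and !a.
          branch 2.1.2 (add e):
            !((!b == !a) && (e -> c)): β-rule — branch into !(!b == !a)  //  !(e -> c).
              branch 2.1.2.1 (add !(!b == !a)):
                !(!b == !a): β-rule — branch into !b, !!a  //  !!b, !a.
                  branch 2.1.2.1.1 (add !b, !!a):
                    × closes — contains both a and !a.
                  branch 2.1.2.1.2 (add !!b, !a):
                    × closes — contains both b and !b.
              branch 2.1.2.2 (add !(e -> c)):
                !(e -> c): α-rule — add e, !c.
                ○ open, literals {a=F, b=F, c=F, e=T}.
      branch 2.2 (add !!e):
        (a || e): β-rule — branch into a  //  e.
          branch 2.2.1 (add a):
            × closes — contains both a and !a.
          branch 2.2.2 (add e):
            !((!b == !a) && (e -> c)): β-rule — branch into !(!b == !a)  //  !(e -> c).
              branch 2.2.2.1 (add !(!b == !a)):
                !(!b == !a): β-rule — branch into !b, !!a  //  !!b, !a.
                  branch 2.2.2.1.1 (add !b, !!a):
                    × closes — contains both a and !a.
                  branch 2.2.2.1.2 (add !!b, !a):
                    ○ open, literals {a=F, b=T, e=T}.
              branch 2.2.2.2 (add !(e -> c)):
                !(e -> c): α-rule — add e, !c.
                ○ open, literals {a=F, c=F, e=T}.
6 branches closed, 13 open.
Each open branch fixes some atoms; the unmentioned ones are free. Counting distinct full assignments: branch {a=F, e=F} (b, d, c) contributes 8 new; branch {a=F, b=F, e=F} (d, c) contributes 0 new; branch {a=F, b=F, c=T, e=F} (d) contributes 0 new; branch {a=T, b=T, e=F} (d, c) contributes 4 new; branch {a=T, b=T, c=T, e=F} (d) contributes 0 new; branch {a=T, e=F} (b, d, c) contributes 4 new; branch {a=F, b=T, e=F} (d, c) contributes 0 new; branch {a=T, b=T, e=F} (d, c) contributes 0 new; branch {a=T, b=T, c=T, e=F} (d) contributes 0 new; branch {a=T, b=T, e=F} (d, c) contributes 0 new; branch {a=F, b=F, c=F, e=T} (d) contributes 2 new; branch {a=F, b=T, e=T} (d, c) contributes 4 new; branch {a=F, c=F, e=T} (b, d) contributes 0 new. Total: 22.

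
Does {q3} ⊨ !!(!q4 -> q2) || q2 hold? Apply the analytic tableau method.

No

Initial set: {q3; !(!!(!q4 -> q2) || q2)}.
!(!!(!q4 -> q2) || q2): α-rule — add !!!(!q4 -> q2), !q2.
!!!(!q4 -> q2): drop double negation, giving !(!q4 -> q2).
!(!q4 -> q2): α-rule — add !q4, !q2.
○ open, literals {q2=0, q3=1, q4=0}.
0 branches closed, 1 open.
An open branch gives a countermodel: q2=0, q3=1, q4=0 (unmentioned atoms arbitrary); the premises hold there but the conclusion fails.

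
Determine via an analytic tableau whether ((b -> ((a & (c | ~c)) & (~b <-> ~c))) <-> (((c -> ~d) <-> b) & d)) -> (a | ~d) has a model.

Satisfiable

Initial set: {(((b -> ((a & (c | ~c)) & (~b <-> ~c))) <-> (((c -> ~d) <-> b) & d)) -> (a | ~d))}.
(((b -> ((a & (c | ~c)) & (~b <-> ~c))) <-> (((c -> ~d) <-> b) & d)) -> (a | ~d)): β-rule — branch into ~((b -> ((a & (c | ~c)) & (~b <-> ~c))) <-> (((c -> ~d) <-> b) & d))  //  (a | ~d).
  branch 1 (add ~((b -> ((a & (c | ~c)) & (~b <-> ~c))) <-> (((c -> ~d) <-> b) & d))):
    ~((b -> ((a & (c | ~c)) & (~b <-> ~c))) <-> (((c -> ~d) <-> b) & d)): β-rule — branch into (b -> ((a & (c | ~c)) & (~b <-> ~c))), ~(((c -> ~d) <-> b) & d)  //  ~(b -> ((a & (c | ~c)) & (~b <-> ~c))), (((c -> ~d) <-> b) & d).
      branch 1.1 (add (b -> ((a & (c | ~c)) & (~b <-> ~c))), ~(((c -> ~d) <-> b) & d)):
        (b -> ((a & (c | ~c)) & (~b <-> ~c))): β-rule — branch into ~b  //  ((a & (c | ~c)) & (~b <-> ~c)).
          branch 1.1.1 (add ~b):
            ~(((c -> ~d) <-> b) & d): β-rule — branch into ~((c -> ~d) <-> b)  //  ~d.
              branch 1.1.1.1 (add ~((c -> ~d) <-> b)):
                ~((c -> ~d) <-> b): β-rule — branch into (c -> ~d), ~b  //  ~(c -> ~d), b.
                  branch 1.1.1.1.1 (add (c -> ~d), ~b):
                    (c -> ~d): β-rule — branch into ~c  //  ~d.
                      branch 1.1.1.1.1.1 (add ~c):
                        ○ open, literals {b=0, c=0}.
                      branch 1.1.1.1.1.2 (add ~d):
                        ○ open, literals {b=0, d=0}.
                  branch 1.1.1.1.2 (add ~(c -> ~d), b):
                    × closes — contains both b and ~b.
              branch 1.1.1.2 (add ~d):
                ○ open, literals {b=0, d=0}.
          branch 1.1.2 (add ((a & (c | ~c)) & (~b <-> ~c))):
            ((a & (c | ~c)) & (~b <-> ~c)): α-rule — add (a & (c | ~c)), (~b <-> ~c).
            (a & (c | ~c)): α-rule — add a, (c | ~c).
            ~(((c -> ~d) <-> b) & d): β-rule — branch into ~((c -> ~d) <-> b)  //  ~d.
              branch 1.1.2.1 (add ~((c -> ~d) <-> b)):
                (~b <-> ~c): β-rule — branch into ~b, ~c  //  ~~b, ~~c.
                  branch 1.1.2.1.1 (add ~b, ~c):
                    (c | ~c): β-rule — branch into c  //  ~c.
                      branch 1.1.2.1.1.1 (add c):
                        × closes — contains both c and ~c.
                      branch 1.1.2.1.1.2 (add ~c):
                        ~((c -> ~d) <-> b): β-rule — branch into (c -> ~d), ~b  //  ~(c -> ~d), b.
                          branch 1.1.2.1.1.2.1 (add (c -> ~d), ~b):
                            (c -> ~d): β-rule — branch into ~c  //  ~d.
                              branch 1.1.2.1.1.2.1.1 (add ~c):
                                ○ open, literals {a=1, b=0, c=0}.
                              branch 1.1.2.1.1.2.1.2 (add ~d):
                                ○ open, literals {a=1, b=0, c=0, d=0}.
                          branch 1.1.2.1.1.2.2 (add ~(c -> ~d), b):
                            × closes — contains both b and ~b.
                  branch 1.1.2.1.2 (add ~~b, ~~c):
                    (c | ~c): β-rule — branch into c  //  ~c.
                      branch 1.1.2.1.2.1 (add c):
                        ~((c -> ~d) <-> b): β-rule — branch into (c -> ~d), ~b  //  ~(c -> ~d), b.
                          branch 1.1.2.1.2.1.1 (add (c -> ~d), ~b):
                            × closes — contains both b and ~b.
                          branch 1.1.2.1.2.1.2 (add ~(c -> ~d), b):
                            ~(c -> ~d): α-rule — add c, ~~d.
                            ○ open, literals {a=1, b=1, c=1, d=1}.
                      branch 1.1.2.1.2.2 (add ~c):
                        × closes — contains both c and ~c.
              branch 1.1.2.2 (add ~d):
                (~b <-> ~c): β-rule — branch into ~b, ~c  //  ~~b, ~~c.
                  branch 1.1.2.2.1 (add ~b, ~c):
                    (c | ~c): β-rule — branch into c  //  ~c.
                      branch 1.1.2.2.1.1 (add c):
                        × closes — contains both c and ~c.
                      branch 1.1.2.2.1.2 (add ~c):
                        ○ open, literals {a=1, b=0, c=0, d=0}.
                  branch 1.1.2.2.2 (add ~~b, ~~c):
                    (c | ~c): β-rule — branch into c  //  ~c.
                      branch 1.1.2.2.2.1 (add c):
                        ○ open, literals {a=1, b=1, c=1, d=0}.
                      branch 1.1.2.2.2.2 (add ~c):
                        × closes — contains both c and ~c.
      branch 1.2 (add ~(b -> ((a & (c | ~c)) & (~b <-> ~c))), (((c -> ~d) <-> b) & d)):
        ~(b -> ((a & (c | ~c)) & (~b <-> ~c))): α-rule — add b, ~((a & (c | ~c)) & (~b <-> ~c)).
        (((c -> ~d) <-> b) & d): α-rule — add ((c -> ~d) <-> b), d.
        ~((a & (c | ~c)) & (~b <-> ~c)): β-rule — branch into ~(a & (c | ~c))  //  ~(~b <-> ~c).
          branch 1.2.1 (add ~(a & (c | ~c))):
            ((c -> ~d) <-> b): β-rule — branch into (c -> ~d), b  //  ~(c -> ~d), ~b.
              branch 1.2.1.1 (add (c -> ~d), b):
                ~(a & (c | ~c)): β-rule — branch into ~a  //  ~(c | ~c).
                  branch 1.2.1.1.1 (add ~a):
                    (c -> ~d): β-rule — branch into ~c  //  ~d.
                      branch 1.2.1.1.1.1 (add ~c):
                        ○ open, literals {a=0, b=1, c=0, d=1}.
                      branch 1.2.1.1.1.2 (add ~d):
                        × closes — contains both d and ~d.
                  branch 1.2.1.1.2 (add ~(c | ~c)):
                    ~(c | ~c): α-rule — add ~c, ~~c.
                    × closes — contains both c and ~c.
              branch 1.2.1.2 (add ~(c -> ~d), ~b):
                × closes — contains both b and ~b.
          branch 1.2.2 (add ~(~b <-> ~c)):
            ((c -> ~d) <-> b): β-rule — branch into (c -> ~d), b  //  ~(c -> ~d), ~b.
              branch 1.2.2.1 (add (c -> ~d), b):
                ~(~b <-> ~c): β-rule — branch into ~b, ~~c  //  ~~b, ~c.
                  branch 1.2.2.1.1 (add ~b, ~~c):
                    × closes — contains both b and ~b.
                  branch 1.2.2.1.2 (add ~~b, ~c):
                    (c -> ~d): β-rule — branch into ~c  //  ~d.
                      branch 1.2.2.1.2.1 (add ~c):
                        ○ open, literals {b=1, c=0, d=1}.
                      branch 1.2.2.1.2.2 (add ~d):
                        × closes — contains both d and ~d.
              branch 1.2.2.2 (add ~(c -> ~d), ~b):
                × closes — contains both b and ~b.
  branch 2 (add (a | ~d)):
    (a | ~d): β-rule — branch into a  //  ~d.
      branch 2.1 (add a):
        ○ open, literals {a=1}.
      branch 2.2 (add ~d):
        ○ open, literals {d=0}.
13 branches closed, 12 open.
An open branch gives a satisfying assignment: b=0, c=0.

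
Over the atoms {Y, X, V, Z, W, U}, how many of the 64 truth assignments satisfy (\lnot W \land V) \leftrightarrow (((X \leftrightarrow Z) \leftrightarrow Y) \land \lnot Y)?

40

Initial set: {((\lnot W \land V) \leftrightarrow (((X \leftrightarrow Z) \leftrightarrow Y) \land \lnot Y))}.
((\lnot W \land V) \leftrightarrow (((X \leftrightarrow Z) \leftrightarrow Y) \land \lnot Y)): β-rule — branch into (\lnot W \land V), (((X \leftrightarrow Z) \leftrightarrow Y) \land \lnot Y)  //  \lnot (\lnot W \land V), \lnot (((X \leftrightarrow Z) \leftrightarrow Y) \land \lnot Y).
  branch 1 (add (\lnot W \land V), (((X \leftrightarrow Z) \leftrightarrow Y) \land \lnot Y)):
    (\lnot W \land V): α-rule — add \lnot W, V.
    (((X \leftrightarrow Z) \leftrightarrow Y) \land \lnot Y): α-rule — add ((X \leftrightarrow Z) \leftrightarrow Y), \lnot Y.
    ((X \leftrightarrow Z) \leftrightarrow Y): β-rule — branch into (X \leftrightarrow Z), Y  //  \lnot (X \leftrightarrow Z), \lnot Y.
      branch 1.1 (add (X \leftrightarrow Z), Y):
        × closes — contains both Y and \lnot Y.
      branch 1.2 (add \lnot (X \leftrightarrow Z), \lnot Y):
        \lnot (X \leftrightarrow Z): β-rule — branch into X, \lnot Z  //  \lnot X, Z.
          branch 1.2.1 (add X, \lnot Z):
            ○ open, literals {V=true, W=false, X=true, Y=false, Z=false}.
          branch 1.2.2 (add \lnot X, Z):
            ○ open, literals {V=true, W=false, X=false, Y=false, Z=true}.
  branch 2 (add \lnot (\lnot W \land V), \lnot (((X \leftrightarrow Z) \leftrightarrow Y) \land \lnot Y)):
    \lnot (\lnot W \land V): β-rule — branch into \lnot \lnot W  //  \lnot V.
      branch 2.1 (add \lnot \lnot W):
        \lnot (((X \leftrightarrow Z) \leftrightarrow Y) \land \lnot Y): β-rule — branch into \lnot ((X \leftrightarrow Z) \leftrightarrow Y)  //  \lnot \lnot Y.
          branch 2.1.1 (add \lnot ((X \leftrightarrow Z) \leftrightarrow Y)):
            \lnot ((X \leftrightarrow Z) \leftrightarrow Y): β-rule — branch into (X \leftrightarrow Z), \lnot Y  //  \lnot (X \leftrightarrow Z), Y.
              branch 2.1.1.1 (add (X \leftrightarrow Z), \lnot Y):
                (X \leftrightarrow Z): β-rule — branch into X, Z  //  \lnot X, \lnot Z.
                  branch 2.1.1.1.1 (add X, Z):
                    ○ open, literals {W=true, X=true, Y=false, Z=true}.
                  branch 2.1.1.1.2 (add \lnot X, \lnot Z):
                    ○ open, literals {W=true, X=false, Y=false, Z=false}.
              branch 2.1.1.2 (add \lnot (X \leftrightarrow Z), Y):
                \lnot (X \leftrightarrow Z): β-rule — branch into X, \lnot Z  //  \lnot X, Z.
                  branch 2.1.1.2.1 (add X, \lnot Z):
                    ○ open, literals {W=true, X=true, Y=true, Z=false}.
                  branch 2.1.1.2.2 (add \lnot X, Z):
                    ○ open, literals {W=true, X=false, Y=true, Z=true}.
          branch 2.1.2 (add \lnot \lnot Y):
            ○ open, literals {W=true, Y=true}.
      branch 2.2 (add \lnot V):
        \lnot (((X \leftrightarrow Z) \leftrightarrow Y) \land \lnot Y): β-rule — branch into \lnot ((X \leftrightarrow Z) \leftrightarrow Y)  //  \lnot \lnot Y.
          branch 2.2.1 (add \lnot ((X \leftrightarrow Z) \leftrightarrow Y)):
            \lnot ((X \leftrightarrow Z) \leftrightarrow Y): β-rule — branch into (X \leftrightarrow Z), \lnot Y  //  \lnot (X \leftrightarrow Z), Y.
              branch 2.2.1.1 (add (X \leftrightarrow Z), \lnot Y):
                (X \leftrightarrow Z): β-rule — branch into X, Z  //  \lnot X, \lnot Z.
                  branch 2.2.1.1.1 (add X, Z):
                    ○ open, literals {V=false, X=true, Y=false, Z=true}.
                  branch 2.2.1.1.2 (add \lnot X, \lnot Z):
                    ○ open, literals {V=false, X=false, Y=false, Z=false}.
              branch 2.2.1.2 (add \lnot (X \leftrightarrow Z), Y):
                \lnot (X \leftrightarrow Z): β-rule — branch into X, \lnot Z  //  \lnot X, Z.
                  branch 2.2.1.2.1 (add X, \lnot Z):
                    ○ open, literals {V=false, X=true, Y=true, Z=false}.
                  branch 2.2.1.2.2 (add \lnot X, Z):
                    ○ open, literals {V=false, X=false, Y=true, Z=true}.
          branch 2.2.2 (add \lnot \lnot Y):
            ○ open, literals {V=false, Y=true}.
1 branch closed, 12 open.
Each open branch fixes some atoms; the unmentioned ones are free. Counting distinct full assignments: branch {V=true, W=false, X=true, Y=false, Z=false} (U) contributes 2 new; branch {V=true, W=false, X=false, Y=false, Z=true} (U) contributes 2 new; branch {W=true, X=true, Y=false, Z=true} (V, U) contributes 4 new; branch {W=true, X=false, Y=false, Z=false} (V, U) contributes 4 new; branch {W=true, X=true, Y=true, Z=false} (V, U) contributes 4 new; branch {W=true, X=false, Y=true, Z=true} (V, U) contributes 4 new; branch {W=true, Y=true} (X, V, Z, U) contributes 8 new; branch {V=false, X=true, Y=false, Z=true} (W, U) contributes 2 new; branch {V=false, X=false, Y=false, Z=false} (W, U) contributes 2 new; branch {V=false, X=true, Y=true, Z=false} (W, U) contributes 2 new; branch {V=false, X=false, Y=true, Z=true} (W, U) contributes 2 new; branch {V=false, Y=true} (X, Z, W, U) contributes 4 new. Total: 40.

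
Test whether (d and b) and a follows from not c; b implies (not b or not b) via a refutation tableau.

Initial set: {not c; (b implies (not b or not b)); not ((d and b) and a)}.
(b implies (not b or not b)): β-rule — branch into not b  //  (not b or not b).
  branch 1 (add not b):
    not ((d and b) and a): β-rule — branch into not (d and b)  //  not a.
      branch 1.1 (add not (d and b)):
        not (d and b): β-rule — branch into not d  //  not b.
          branch 1.1.1 (add not d):
            ○ open, literals {b=F, c=F, d=F}.
          branch 1.1.2 (add not b):
            ○ open, literals {b=F, c=F}.
      branch 1.2 (add not a):
        ○ open, literals {a=F, b=F, c=F}.
  branch 2 (add (not b or not b)):
    not ((d and b) and a): β-rule — branch into not (d and b)  //  not a.
      branch 2.1 (add not (d and b)):
        (not b or not b): β-rule — branch into not b  //  not b.
          branch 2.1.1 (add not b):
            not (d and b): β-rule — branch into not d  //  not b.
              branch 2.1.1.1 (add not d):
                ○ open, literals {b=F, c=F, d=F}.
              branch 2.1.1.2 (add not b):
                ○ open, literals {b=F, c=F}.
          branch 2.1.2 (add not b):
            not (d and b): β-rule — branch into not d  //  not b.
              branch 2.1.2.1 (add not d):
                ○ open, literals {b=F, c=F, d=F}.
              branch 2.1.2.2 (add not b):
                ○ open, literals {b=F, c=F}.
      branch 2.2 (add not a):
        (not b or not b): β-rule — branch into not b  //  not b.
          branch 2.2.1 (add not b):
            ○ open, literals {a=F, b=F, c=F}.
          branch 2.2.2 (add not b):
            ○ open, literals {a=F, b=F, c=F}.
0 branches closed, 9 open.
An open branch gives a countermodel: b=F, c=F, d=F (unmentioned atoms arbitrary); the premises hold there but the conclusion fails.

No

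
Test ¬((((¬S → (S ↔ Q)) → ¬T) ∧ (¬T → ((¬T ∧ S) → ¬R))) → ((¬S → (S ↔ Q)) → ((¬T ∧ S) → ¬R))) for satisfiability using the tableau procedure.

Initial set: {¬((((¬S → (S ↔ Q)) → ¬T) ∧ (¬T → ((¬T ∧ S) → ¬R))) → ((¬S → (S ↔ Q)) → ((¬T ∧ S) → ¬R)))}.
¬((((¬S → (S ↔ Q)) → ¬T) ∧ (¬T → ((¬T ∧ S) → ¬R))) → ((¬S → (S ↔ Q)) → ((¬T ∧ S) → ¬R))): α-rule — add (((¬S → (S ↔ Q)) → ¬T) ∧ (¬T → ((¬T ∧ S) → ¬R))), ¬((¬S → (S ↔ Q)) → ((¬T ∧ S) → ¬R)).
(((¬S → (S ↔ Q)) → ¬T) ∧ (¬T → ((¬T ∧ S) → ¬R))): α-rule — add ((¬S → (S ↔ Q)) → ¬T), (¬T → ((¬T ∧ S) → ¬R)).
¬((¬S → (S ↔ Q)) → ((¬T ∧ S) → ¬R)): α-rule — add (¬S → (S ↔ Q)), ¬((¬T ∧ S) → ¬R).
¬((¬T ∧ S) → ¬R): α-rule — add (¬T ∧ S), ¬¬R.
(¬T ∧ S): α-rule — add ¬T, S.
((¬S → (S ↔ Q)) → ¬T): β-rule — branch into ¬(¬S → (S ↔ Q))  //  ¬T.
  branch 1 (add ¬(¬S → (S ↔ Q))):
    ¬(¬S → (S ↔ Q)): α-rule — add ¬S, ¬(S ↔ Q).
    × closes — contains both S and ¬S.
  branch 2 (add ¬T):
    (¬T → ((¬T ∧ S) → ¬R)): β-rule — branch into ¬¬T  //  ((¬T ∧ S) → ¬R).
      branch 2.1 (add ¬¬T):
        × closes — contains both T and ¬T.
      branch 2.2 (add ((¬T ∧ S) → ¬R)):
        (¬S → (S ↔ Q)): β-rule — branch into ¬¬S  //  (S ↔ Q).
          branch 2.2.1 (add ¬¬S):
            ((¬T ∧ S) → ¬R): β-rule — branch into ¬(¬T ∧ S)  //  ¬R.
              branch 2.2.1.1 (add ¬(¬T ∧ S)):
                ¬(¬T ∧ S): β-rule — branch into ¬¬T  //  ¬S.
                  branch 2.2.1.1.1 (add ¬¬T):
                    × closes — contains both T and ¬T.
                  branch 2.2.1.1.2 (add ¬S):
                    × closes — contains both S and ¬S.
              branch 2.2.1.2 (add ¬R):
                × closes — contains both R and ¬R.
          branch 2.2.2 (add (S ↔ Q)):
            ((¬T ∧ S) → ¬R): β-rule — branch into ¬(¬T ∧ S)  //  ¬R.
              branch 2.2.2.1 (add ¬(¬T ∧ S)):
                (S ↔ Q): β-rule — branch into S, Q  //  ¬S, ¬Q.
                  branch 2.2.2.1.1 (add S, Q):
                    ¬(¬T ∧ S): β-rule — branch into ¬¬T  //  ¬S.
                      branch 2.2.2.1.1.1 (add ¬¬T):
                        × closes — contains both T and ¬T.
                      branch 2.2.2.1.1.2 (add ¬S):
                        × closes — contains both S and ¬S.
                  branch 2.2.2.1.2 (add ¬S, ¬Q):
                    × closes — contains both S and ¬S.
              branch 2.2.2.2 (add ¬R):
                × closes — contains both R and ¬R.
All 9 branches close.
Every branch closed; the formula is unsatisfiable.

Unsatisfiable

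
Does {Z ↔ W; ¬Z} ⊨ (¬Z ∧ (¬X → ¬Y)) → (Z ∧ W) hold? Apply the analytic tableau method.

Initial set: {(Z ↔ W); ¬Z; ¬((¬Z ∧ (¬X → ¬Y)) → (Z ∧ W))}.
¬((¬Z ∧ (¬X → ¬Y)) → (Z ∧ W)): α-rule — add (¬Z ∧ (¬X → ¬Y)), ¬(Z ∧ W).
(¬Z ∧ (¬X → ¬Y)): α-rule — add ¬Z, (¬X → ¬Y).
(Z ↔ W): β-rule — branch into Z, W  //  ¬Z, ¬W.
  branch 1 (add Z, W):
    × closes — contains both Z and ¬Z.
  branch 2 (add ¬Z, ¬W):
    ¬(Z ∧ W): β-rule — branch into ¬Z  //  ¬W.
      branch 2.1 (add ¬Z):
        (¬X → ¬Y): β-rule — branch into ¬¬X  //  ¬Y.
          branch 2.1.1 (add ¬¬X):
            ○ open, literals {W=false, X=true, Z=false}.
          branch 2.1.2 (add ¬Y):
            ○ open, literals {W=false, Y=false, Z=false}.
      branch 2.2 (add ¬W):
        (¬X → ¬Y): β-rule — branch into ¬¬X  //  ¬Y.
          branch 2.2.1 (add ¬¬X):
            ○ open, literals {W=false, X=true, Z=false}.
          branch 2.2.2 (add ¬Y):
            ○ open, literals {W=false, Y=false, Z=false}.
1 branch closed, 4 open.
An open branch gives a countermodel: W=false, X=true, Z=false (unmentioned atoms arbitrary); the premises hold there but the conclusion fails.

No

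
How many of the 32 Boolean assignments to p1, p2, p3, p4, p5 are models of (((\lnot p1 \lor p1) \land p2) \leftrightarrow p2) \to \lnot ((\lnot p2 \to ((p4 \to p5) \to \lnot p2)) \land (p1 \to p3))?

8

Initial set: {T ((((\lnot p1 \lor p1) \land p2) \leftrightarrow p2) \to \lnot ((\lnot p2 \to ((p4 \to p5) \to \lnot p2)) \land (p1 \to p3)))}.
T ((((\lnot p1 \lor p1) \land p2) \leftrightarrow p2) \to \lnot ((\lnot p2 \to ((p4 \to p5) \to \lnot p2)) \land (p1 \to p3))): β-rule — branch into F (((\lnot p1 \lor p1) \land p2) \leftrightarrow p2)  //  T \lnot ((\lnot p2 \to ((p4 \to p5) \to \lnot p2)) \land (p1 \to p3)).
  branch 1 (add F (((\lnot p1 \lor p1) \land p2) \leftrightarrow p2)):
    F (((\lnot p1 \lor p1) \land p2) \leftrightarrow p2): β-rule — branch into T ((\lnot p1 \lor p1) \land p2), F p2  //  F ((\lnot p1 \lor p1) \land p2), T p2.
      branch 1.1 (add T ((\lnot p1 \lor p1) \land p2), F p2):
        T ((\lnot p1 \lor p1) \land p2): α-rule — add T (\lnot p1 \lor p1), T p2.
        × closes — contains both p2 and \lnot p2.
      branch 1.2 (add F ((\lnot p1 \lor p1) \land p2), T p2):
        F ((\lnot p1 \lor p1) \land p2): β-rule — branch into F (\lnot p1 \lor p1)  //  F p2.
          branch 1.2.1 (add F (\lnot p1 \lor p1)):
            F (\lnot p1 \lor p1): α-rule — add F \lnot p1, F p1.
            × closes — contains both p1 and \lnot p1.
          branch 1.2.2 (add F p2):
            × closes — contains both p2 and \lnot p2.
  branch 2 (add T \lnot ((\lnot p2 \to ((p4 \to p5) \to \lnot p2)) \land (p1 \to p3))):
    T \lnot ((\lnot p2 \to ((p4 \to p5) \to \lnot p2)) \land (p1 \to p3)): β-rule — branch into F (\lnot p2 \to ((p4 \to p5) \to \lnot p2))  //  F (p1 \to p3).
      branch 2.1 (add F (\lnot p2 \to ((p4 \to p5) \to \lnot p2))):
        F (\lnot p2 \to ((p4 \to p5) \to \lnot p2)): α-rule — add T \lnot p2, F ((p4 \to p5) \to \lnot p2).
        F ((p4 \to p5) \to \lnot p2): α-rule — add T (p4 \to p5), F \lnot p2.
        × closes — contains both p2 and \lnot p2.
      branch 2.2 (add F (p1 \to p3)):
        F (p1 \to p3): α-rule — add T p1, F p3.
        ○ open, literals {p1=1, p3=0}.
4 branches closed, 1 open.
Each open branch fixes some atoms; the unmentioned ones are free. Counting distinct full assignments: branch {p1=1, p3=0} (p2, p4, p5) contributes 8 new. Total: 8.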